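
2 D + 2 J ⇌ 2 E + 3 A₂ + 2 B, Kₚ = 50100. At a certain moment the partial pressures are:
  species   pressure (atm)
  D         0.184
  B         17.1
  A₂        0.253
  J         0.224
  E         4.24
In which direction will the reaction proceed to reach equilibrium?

Qₚ = P(E)²·P(A₂)³·P(B)² / (P(D)²·P(J)²) = (4.24)²·(0.253)³·(17.1)² / ((0.184)²·(0.224)²) = 50100
Qₚ = 50100 = Kₚ, so the system is already at equilibrium.

neither direction; the system is at equilibrium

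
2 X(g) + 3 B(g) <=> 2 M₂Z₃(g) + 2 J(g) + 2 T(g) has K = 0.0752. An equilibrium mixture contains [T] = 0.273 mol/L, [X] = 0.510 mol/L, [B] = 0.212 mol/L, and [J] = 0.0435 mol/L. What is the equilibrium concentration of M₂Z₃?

At equilibrium, K = [M₂Z₃]²·[J]²·[T]² / ([X]²·[B]³) = 0.0752.
([M₂Z₃])²·(0.0435)²·(0.273)² / ((0.510)²·(0.212)³) = 0.0752
[M₂Z₃]² = 1.32 ⇒ [M₂Z₃] = 1.15 mol/L

[M₂Z₃] = 1.15 mol/L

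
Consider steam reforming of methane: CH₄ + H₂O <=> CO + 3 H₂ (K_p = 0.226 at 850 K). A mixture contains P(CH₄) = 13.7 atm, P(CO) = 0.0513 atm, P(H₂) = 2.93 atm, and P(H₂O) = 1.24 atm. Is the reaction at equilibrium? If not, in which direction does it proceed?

Q_p = P(CO)·P(H₂)³ / (P(CH₄)·P(H₂O)) = (0.0513)·(2.93)³ / ((13.7)·(1.24)) = 0.0760
Q_p = 0.0760 < K_p = 0.226, so the forward reaction proceeds.

toward products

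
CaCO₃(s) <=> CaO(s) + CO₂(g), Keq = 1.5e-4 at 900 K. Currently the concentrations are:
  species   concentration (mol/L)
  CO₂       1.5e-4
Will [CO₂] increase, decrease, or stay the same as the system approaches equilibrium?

stay the same

(CaCO₃, CaO are pure solids — omitted from Q.)
Q = [CO₂] = 1.5e-4
Q = 1.5e-4 = Keq; the system is at equilibrium.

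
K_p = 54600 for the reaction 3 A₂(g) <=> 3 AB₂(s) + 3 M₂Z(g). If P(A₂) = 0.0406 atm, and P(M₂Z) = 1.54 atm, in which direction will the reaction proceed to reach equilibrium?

no net change (already at equilibrium)

(AB₂ is a pure solid — omitted from Q_p.)
Q_p = P(M₂Z)³ / P(A₂)³ = (1.54)³ / (0.0406)³ = 54600
Q_p = 54600 = K_p, so the system is already at equilibrium.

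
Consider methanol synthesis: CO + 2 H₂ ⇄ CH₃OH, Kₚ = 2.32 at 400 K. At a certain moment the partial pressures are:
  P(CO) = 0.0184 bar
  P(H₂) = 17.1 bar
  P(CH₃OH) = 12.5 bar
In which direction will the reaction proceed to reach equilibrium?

neither direction; the system is at equilibrium

Qₚ = P(CH₃OH) / (P(CO)·P(H₂)²) = (12.5) / ((0.0184)·(17.1)²) = 2.32
Qₚ = 2.32 = Kₚ, so the system is already at equilibrium.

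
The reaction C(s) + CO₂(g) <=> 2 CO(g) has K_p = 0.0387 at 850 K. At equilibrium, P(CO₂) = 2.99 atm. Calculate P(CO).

(C is a pure solid — omitted from K_p.)
At equilibrium, K_p = P(CO)² / P(CO₂) = 0.0387.
(P(CO))² / (2.99) = 0.0387
P(CO)² = 0.116 ⇒ P(CO) = 0.340 atm

P(CO) = 0.340 atm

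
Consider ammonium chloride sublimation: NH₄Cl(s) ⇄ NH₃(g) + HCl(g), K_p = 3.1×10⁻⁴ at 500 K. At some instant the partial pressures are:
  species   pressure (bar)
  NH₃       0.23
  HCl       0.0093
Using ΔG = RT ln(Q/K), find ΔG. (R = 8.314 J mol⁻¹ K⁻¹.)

(NH₄Cl is a pure solid — omitted from Q_p.)
Q_p = P(NH₃)·P(HCl) = (0.23)·(0.0093) = 0.00214
ΔG = RT ln(Q_p/K_p) = (8.314 J mol⁻¹ K⁻¹)(500 K) × ln(0.00214/3.1×10⁻⁴)
   = (4.157 kJ/mol)(1.932) = 8.03 kJ/mol
ΔG > 0, so the forward reaction is non-spontaneous (proceeds in reverse).

ΔG = 8.03 kJ/mol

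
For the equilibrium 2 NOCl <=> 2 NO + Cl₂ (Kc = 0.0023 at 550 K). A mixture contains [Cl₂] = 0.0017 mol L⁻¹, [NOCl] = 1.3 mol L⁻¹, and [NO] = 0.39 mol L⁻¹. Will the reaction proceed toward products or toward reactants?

Qc = [NO]²·[Cl₂] / [NOCl]² = (0.39)²·(0.0017) / (1.3)² = 1.5×10⁻⁴
Qc = 1.5×10⁻⁴ < Kc = 0.0023, so the forward reaction proceeds.

toward products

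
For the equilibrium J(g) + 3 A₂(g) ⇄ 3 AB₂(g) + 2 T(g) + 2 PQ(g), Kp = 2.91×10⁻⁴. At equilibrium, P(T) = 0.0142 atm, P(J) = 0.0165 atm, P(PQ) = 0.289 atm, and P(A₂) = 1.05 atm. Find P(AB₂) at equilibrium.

P(AB₂) = 0.691 atm

At equilibrium, Kp = P(AB₂)³·P(T)²·P(PQ)² / (P(J)·P(A₂)³) = 2.91×10⁻⁴.
(P(AB₂))³·(0.0142)²·(0.289)² / ((0.0165)·(1.05)³) = 2.91×10⁻⁴
P(AB₂)³ = 0.330 ⇒ P(AB₂) = 0.691 atm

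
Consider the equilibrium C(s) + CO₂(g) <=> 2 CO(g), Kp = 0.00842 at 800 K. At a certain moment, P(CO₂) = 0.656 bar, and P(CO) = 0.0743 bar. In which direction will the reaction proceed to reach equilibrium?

(C is a pure solid — omitted from Qp.)
Qp = P(CO)² / P(CO₂) = (0.0743)² / (0.656) = 0.00842
Qp = 0.00842 = Kp, so the system is already at equilibrium.

no net change (already at equilibrium)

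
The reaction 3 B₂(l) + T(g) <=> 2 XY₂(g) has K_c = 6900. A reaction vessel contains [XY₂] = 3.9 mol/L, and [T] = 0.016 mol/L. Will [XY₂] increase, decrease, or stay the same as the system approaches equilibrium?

increase

(B₂ is a pure liquid — omitted from Q_c.)
Q_c = [XY₂]² / [T] = (3.9)² / (0.016) = 950
Q_c = 950 < K_c = 6900: net forward reaction.
XY₂ is a product, so it increases.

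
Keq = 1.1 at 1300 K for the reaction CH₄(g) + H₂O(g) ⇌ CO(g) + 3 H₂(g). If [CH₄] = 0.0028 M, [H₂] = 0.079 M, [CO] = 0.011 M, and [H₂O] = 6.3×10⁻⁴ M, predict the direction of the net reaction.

Q = [CO]·[H₂]³ / ([CH₄]·[H₂O]) = (0.011)·(0.079)³ / ((0.0028)·(6.3×10⁻⁴)) = 3.1
Q = 3.1 > Keq = 1.1, so the reverse reaction proceeds.

toward reactants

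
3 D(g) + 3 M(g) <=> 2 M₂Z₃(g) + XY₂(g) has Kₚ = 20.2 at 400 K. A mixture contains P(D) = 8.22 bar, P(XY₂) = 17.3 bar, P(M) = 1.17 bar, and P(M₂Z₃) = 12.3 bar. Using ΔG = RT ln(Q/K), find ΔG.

Qₚ = P(M₂Z₃)²·P(XY₂) / (P(D)³·P(M)³) = (12.3)²·(17.3) / ((8.22)³·(1.17)³) = 2.94
ΔG = RT ln(Qₚ/Kₚ) = (8.314 J mol⁻¹ K⁻¹)(400 K) × ln(2.94/20.2)
   = (3.326 kJ/mol)(-1.927) = -6.41 kJ/mol
ΔG < 0, so the forward reaction is spontaneous (proceeds forward).

ΔG = -6.41 kJ/mol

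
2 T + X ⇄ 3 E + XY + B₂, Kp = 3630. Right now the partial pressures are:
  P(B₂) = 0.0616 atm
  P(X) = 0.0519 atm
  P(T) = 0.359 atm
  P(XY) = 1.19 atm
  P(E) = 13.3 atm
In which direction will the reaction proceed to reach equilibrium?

Qp = P(E)³·P(XY)·P(B₂) / (P(T)²·P(X)) = (13.3)³·(1.19)·(0.0616) / ((0.359)²·(0.0519)) = 25800
Qp = 25800 > Kp = 3630, so the reverse reaction proceeds.

in the reverse direction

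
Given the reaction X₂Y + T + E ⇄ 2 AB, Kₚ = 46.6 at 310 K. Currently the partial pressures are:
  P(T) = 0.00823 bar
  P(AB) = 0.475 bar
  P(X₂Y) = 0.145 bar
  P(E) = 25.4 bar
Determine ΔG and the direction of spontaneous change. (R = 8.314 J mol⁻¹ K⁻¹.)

ΔG = -4.73 kJ/mol; the forward reaction is spontaneous

Qₚ = P(AB)² / (P(X₂Y)·P(T)·P(E)) = (0.475)² / ((0.145)·(0.00823)·(25.4)) = 7.44
ΔG = RT ln(Qₚ/Kₚ) = (8.314 J mol⁻¹ K⁻¹)(310 K) × ln(7.44/46.6)
   = (2.577 kJ/mol)(-1.835) = -4.73 kJ/mol
ΔG < 0, so the forward reaction is spontaneous (proceeds forward).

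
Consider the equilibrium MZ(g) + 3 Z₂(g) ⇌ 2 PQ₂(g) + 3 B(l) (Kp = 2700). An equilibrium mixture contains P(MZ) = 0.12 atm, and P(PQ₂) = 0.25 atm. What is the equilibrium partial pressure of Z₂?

P(Z₂) = 0.058 atm

(B is a pure liquid — omitted from Kp.)
At equilibrium, Kp = P(PQ₂)² / (P(MZ)·P(Z₂)³) = 2700.
(0.25)² / ((0.12)·(P(Z₂))³) = 2700
P(Z₂)³ = 1.93×10⁻⁴ ⇒ P(Z₂) = 0.058 atm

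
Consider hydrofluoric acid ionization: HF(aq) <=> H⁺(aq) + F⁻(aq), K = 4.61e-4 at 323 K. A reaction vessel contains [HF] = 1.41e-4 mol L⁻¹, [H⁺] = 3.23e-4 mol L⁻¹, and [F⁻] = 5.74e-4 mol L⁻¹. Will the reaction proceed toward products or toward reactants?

Q = [H⁺]·[F⁻] / [HF] = (3.23e-4)·(5.74e-4) / (1.41e-4) = 0.00131
Q = 0.00131 > K = 4.61e-4, so the reverse reaction proceeds.

in the reverse direction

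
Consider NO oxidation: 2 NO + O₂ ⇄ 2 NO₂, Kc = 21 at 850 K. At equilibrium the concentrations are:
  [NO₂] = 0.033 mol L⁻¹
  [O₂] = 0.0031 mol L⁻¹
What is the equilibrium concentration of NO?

[NO] = 0.13 mol L⁻¹

At equilibrium, Kc = [NO₂]² / ([NO]²·[O₂]) = 21.
(0.033)² / (([NO])²·(0.0031)) = 21
[NO]² = 0.0167 ⇒ [NO] = 0.13 mol L⁻¹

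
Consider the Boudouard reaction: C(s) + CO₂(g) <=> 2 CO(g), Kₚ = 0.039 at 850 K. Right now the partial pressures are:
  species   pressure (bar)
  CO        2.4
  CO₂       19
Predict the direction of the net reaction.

(C is a pure solid — omitted from Qₚ.)
Qₚ = P(CO)² / P(CO₂) = (2.4)² / (19) = 0.30
Qₚ = 0.30 > Kₚ = 0.039, so the reverse reaction proceeds.

toward reactants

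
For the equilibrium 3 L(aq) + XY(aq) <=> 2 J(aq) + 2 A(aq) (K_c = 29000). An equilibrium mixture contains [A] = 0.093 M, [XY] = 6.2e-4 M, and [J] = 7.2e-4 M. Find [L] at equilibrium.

[L] = 6.3e-4 M

At equilibrium, K_c = [J]²·[A]² / ([L]³·[XY]) = 29000.
(7.2e-4)²·(0.093)² / (([L])³·(6.2e-4)) = 29000
[L]³ = 2.49e-10 ⇒ [L] = 6.3e-4 M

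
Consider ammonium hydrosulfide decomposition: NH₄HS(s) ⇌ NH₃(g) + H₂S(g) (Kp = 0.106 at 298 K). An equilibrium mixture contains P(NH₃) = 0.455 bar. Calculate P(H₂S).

(NH₄HS is a pure solid — omitted from Kp.)
At equilibrium, Kp = P(NH₃)·P(H₂S) = 0.106.
(0.455)·(P(H₂S)) = 0.106
P(H₂S) = 0.233 bar

P(H₂S) = 0.233 bar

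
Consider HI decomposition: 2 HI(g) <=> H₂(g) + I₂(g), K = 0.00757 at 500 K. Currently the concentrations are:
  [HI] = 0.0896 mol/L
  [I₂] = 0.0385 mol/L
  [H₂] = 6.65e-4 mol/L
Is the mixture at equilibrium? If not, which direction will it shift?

no; Q < K, reaction proceeds forward

Q = [H₂]·[I₂] / [HI]² = (6.65e-4)·(0.0385) / (0.0896)² = 0.00319
Q = 0.00319 < K = 0.00757: net forward reaction.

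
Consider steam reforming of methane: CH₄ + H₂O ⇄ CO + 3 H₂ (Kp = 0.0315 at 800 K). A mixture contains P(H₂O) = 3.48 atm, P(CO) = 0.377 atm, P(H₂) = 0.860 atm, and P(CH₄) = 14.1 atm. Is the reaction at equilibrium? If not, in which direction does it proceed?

forward (toward products)

Qp = P(CO)·P(H₂)³ / (P(CH₄)·P(H₂O)) = (0.377)·(0.860)³ / ((14.1)·(3.48)) = 0.00489
Qp = 0.00489 < Kp = 0.0315, so the forward reaction proceeds.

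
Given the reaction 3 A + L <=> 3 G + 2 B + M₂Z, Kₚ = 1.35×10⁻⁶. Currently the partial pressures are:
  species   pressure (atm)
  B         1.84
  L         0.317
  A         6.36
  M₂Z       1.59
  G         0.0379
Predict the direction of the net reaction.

Qₚ = P(G)³·P(B)²·P(M₂Z) / (P(A)³·P(L)) = (0.0379)³·(1.84)²·(1.59) / ((6.36)³·(0.317)) = 3.59×10⁻⁶
Qₚ = 3.59×10⁻⁶ > Kₚ = 1.35×10⁻⁶, so the reverse reaction proceeds.

to the left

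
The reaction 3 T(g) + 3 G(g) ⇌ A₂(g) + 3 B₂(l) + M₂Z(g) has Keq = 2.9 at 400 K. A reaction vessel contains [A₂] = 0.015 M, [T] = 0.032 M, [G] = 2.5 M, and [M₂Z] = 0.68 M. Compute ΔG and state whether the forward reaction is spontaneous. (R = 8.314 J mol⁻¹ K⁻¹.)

(B₂ is a pure liquid — omitted from Q.)
Q = [A₂]·[M₂Z] / ([T]³·[G]³) = (0.015)·(0.68) / ((0.032)³·(2.5)³) = 19.9
ΔG = RT ln(Q/Keq) = (8.314 J mol⁻¹ K⁻¹)(400 K) × ln(19.9/2.9)
   = (3.326 kJ/mol)(1.926) = 6.41 kJ/mol
ΔG > 0, so the forward reaction is non-spontaneous (proceeds in reverse).

ΔG = 6.41 kJ/mol; the forward reaction is non-spontaneous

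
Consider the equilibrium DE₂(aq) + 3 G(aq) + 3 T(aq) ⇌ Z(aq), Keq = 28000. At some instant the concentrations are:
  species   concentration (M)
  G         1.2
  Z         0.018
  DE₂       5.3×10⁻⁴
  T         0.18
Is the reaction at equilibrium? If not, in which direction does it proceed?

to the right

Q = [Z] / ([DE₂]·[G]³·[T]³) = (0.018) / ((5.3×10⁻⁴)·(1.2)³·(0.18)³) = 3400
Q = 3400 < Keq = 28000, so the forward reaction proceeds.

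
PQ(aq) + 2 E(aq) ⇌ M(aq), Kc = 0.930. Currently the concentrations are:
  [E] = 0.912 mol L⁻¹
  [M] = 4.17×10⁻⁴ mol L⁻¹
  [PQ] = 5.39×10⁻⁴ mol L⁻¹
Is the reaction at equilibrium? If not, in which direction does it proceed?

no net change (already at equilibrium)

Qc = [M] / ([PQ]·[E]²) = (4.17×10⁻⁴) / ((5.39×10⁻⁴)·(0.912)²) = 0.930
Qc = 0.930 = Kc, so the system is already at equilibrium.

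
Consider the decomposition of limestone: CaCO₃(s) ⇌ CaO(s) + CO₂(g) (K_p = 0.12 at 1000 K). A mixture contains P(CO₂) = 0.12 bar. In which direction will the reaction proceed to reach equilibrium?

at equilibrium

(CaCO₃, CaO are pure solids — omitted from Q_p.)
Q_p = P(CO₂) = 0.12
Q_p = 0.12 = K_p, so the system is already at equilibrium.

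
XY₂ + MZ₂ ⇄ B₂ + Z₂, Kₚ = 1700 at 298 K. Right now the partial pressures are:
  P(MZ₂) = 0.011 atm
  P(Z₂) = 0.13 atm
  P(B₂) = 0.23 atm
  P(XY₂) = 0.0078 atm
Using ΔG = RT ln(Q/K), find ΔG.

Qₚ = P(B₂)·P(Z₂) / (P(XY₂)·P(MZ₂)) = (0.23)·(0.13) / ((0.0078)·(0.011)) = 348
ΔG = RT ln(Qₚ/Kₚ) = (8.314 J mol⁻¹ K⁻¹)(298 K) × ln(348/1700)
   = (2.478 kJ/mol)(-1.586) = -3.93 kJ/mol
ΔG < 0, so the forward reaction is spontaneous (proceeds forward).

ΔG = -3.93 kJ/mol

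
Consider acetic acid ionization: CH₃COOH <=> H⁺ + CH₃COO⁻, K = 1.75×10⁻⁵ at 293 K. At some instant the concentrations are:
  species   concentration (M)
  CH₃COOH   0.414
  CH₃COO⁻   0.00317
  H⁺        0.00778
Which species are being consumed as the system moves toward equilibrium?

Q = [H⁺]·[CH₃COO⁻] / [CH₃COOH] = (0.00778)·(0.00317) / (0.414) = 5.96×10⁻⁵
Q = 5.96×10⁻⁵ > K = 1.75×10⁻⁵: net reverse reaction.

H⁺, CH₃COO⁻ (products)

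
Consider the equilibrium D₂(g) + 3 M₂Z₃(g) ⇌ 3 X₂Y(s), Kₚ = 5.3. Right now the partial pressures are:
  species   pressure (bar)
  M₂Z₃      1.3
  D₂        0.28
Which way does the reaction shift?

forward (toward products)

(X₂Y is a pure solid — omitted from Qₚ.)
Qₚ = 1 / (P(D₂)·P(M₂Z₃)³) = 1 / ((0.28)·(1.3)³) = 1.6
Qₚ = 1.6 < Kₚ = 5.3, so the forward reaction proceeds.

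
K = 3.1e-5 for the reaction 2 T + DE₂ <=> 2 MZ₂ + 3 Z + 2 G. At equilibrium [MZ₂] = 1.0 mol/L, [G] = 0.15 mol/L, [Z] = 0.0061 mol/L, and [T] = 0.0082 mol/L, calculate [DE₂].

[DE₂] = 2.5 mol/L

At equilibrium, K = [MZ₂]²·[Z]³·[G]² / ([T]²·[DE₂]) = 3.1e-5.
(1.0)²·(0.0061)³·(0.15)² / ((0.0082)²·([DE₂])) = 3.1e-5
[DE₂] = 2.45 = 2.5 mol/L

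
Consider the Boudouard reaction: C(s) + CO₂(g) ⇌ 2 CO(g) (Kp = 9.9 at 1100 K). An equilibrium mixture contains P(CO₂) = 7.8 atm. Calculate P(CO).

(C is a pure solid — omitted from Kp.)
At equilibrium, Kp = P(CO)² / P(CO₂) = 9.9.
(P(CO))² / (7.8) = 9.9
P(CO)² = 77.2 ⇒ P(CO) = 8.8 atm

P(CO) = 8.8 atm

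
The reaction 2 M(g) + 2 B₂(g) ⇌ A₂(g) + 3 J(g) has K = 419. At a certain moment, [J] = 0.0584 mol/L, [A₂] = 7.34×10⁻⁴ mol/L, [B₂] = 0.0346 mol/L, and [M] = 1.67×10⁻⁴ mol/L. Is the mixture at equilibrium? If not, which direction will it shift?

no; Q > K, reaction proceeds in reverse

Q = [A₂]·[J]³ / ([M]²·[B₂]²) = (7.34×10⁻⁴)·(0.0584)³ / ((1.67×10⁻⁴)²·(0.0346)²) = 4380
Q = 4380 > K = 419: net reverse reaction.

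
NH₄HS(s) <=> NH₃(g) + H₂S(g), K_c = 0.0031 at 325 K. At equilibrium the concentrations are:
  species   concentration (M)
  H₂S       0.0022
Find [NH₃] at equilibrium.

[NH₃] = 1.4 M

(NH₄HS is a pure solid — omitted from K_c.)
At equilibrium, K_c = [NH₃]·[H₂S] = 0.0031.
([NH₃])·(0.0022) = 0.0031
[NH₃] = 1.41 = 1.4 M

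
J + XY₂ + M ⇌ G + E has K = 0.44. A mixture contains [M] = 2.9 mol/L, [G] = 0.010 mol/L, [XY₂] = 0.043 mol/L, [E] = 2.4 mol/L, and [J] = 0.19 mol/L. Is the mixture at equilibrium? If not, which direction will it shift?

no; Q > K, reaction proceeds in reverse

Q = [G]·[E] / ([J]·[XY₂]·[M]) = (0.010)·(2.4) / ((0.19)·(0.043)·(2.9)) = 1.0
Q = 1.0 > K = 0.44: net reverse reaction.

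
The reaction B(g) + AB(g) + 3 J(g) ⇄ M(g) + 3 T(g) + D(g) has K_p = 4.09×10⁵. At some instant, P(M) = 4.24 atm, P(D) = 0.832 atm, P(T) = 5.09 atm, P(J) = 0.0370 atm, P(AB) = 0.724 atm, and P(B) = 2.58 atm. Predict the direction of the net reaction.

Q_p = P(M)·P(T)³·P(D) / (P(B)·P(AB)·P(J)³) = (4.24)·(5.09)³·(0.832) / ((2.58)·(0.724)·(0.0370)³) = 4.92×10⁶
Q_p = 4.92×10⁶ > K_p = 4.09×10⁵, so the reverse reaction proceeds.

reverse (toward reactants)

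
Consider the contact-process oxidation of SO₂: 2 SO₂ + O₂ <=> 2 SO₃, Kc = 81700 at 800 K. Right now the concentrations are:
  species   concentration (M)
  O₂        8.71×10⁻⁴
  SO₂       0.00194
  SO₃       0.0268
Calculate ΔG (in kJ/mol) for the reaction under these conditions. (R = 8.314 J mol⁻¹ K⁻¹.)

ΔG = 6.56 kJ/mol

Qc = [SO₃]² / ([SO₂]²·[O₂]) = (0.0268)² / ((0.00194)²·(8.71×10⁻⁴)) = 2.19×10⁵
ΔG = RT ln(Qc/Kc) = (8.314 J mol⁻¹ K⁻¹)(800 K) × ln(2.19×10⁵/81700)
   = (6.651 kJ/mol)(0.9860) = 6.56 kJ/mol
ΔG > 0, so the forward reaction is non-spontaneous (proceeds in reverse).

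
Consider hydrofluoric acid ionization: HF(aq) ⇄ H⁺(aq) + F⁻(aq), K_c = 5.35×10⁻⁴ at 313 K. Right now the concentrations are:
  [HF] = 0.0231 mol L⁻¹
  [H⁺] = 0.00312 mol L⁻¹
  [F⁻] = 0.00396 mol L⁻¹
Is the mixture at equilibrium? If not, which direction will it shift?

Q_c = [H⁺]·[F⁻] / [HF] = (0.00312)·(0.00396) / (0.0231) = 5.35×10⁻⁴
Q_c = 5.35×10⁻⁴ = K_c; the system is at equilibrium.

yes, at equilibrium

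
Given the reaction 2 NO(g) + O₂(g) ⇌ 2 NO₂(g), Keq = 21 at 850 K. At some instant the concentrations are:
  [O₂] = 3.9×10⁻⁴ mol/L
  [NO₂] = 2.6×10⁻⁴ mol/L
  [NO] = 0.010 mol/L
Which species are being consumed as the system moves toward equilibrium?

Q = [NO₂]² / ([NO]²·[O₂]) = (2.6×10⁻⁴)² / ((0.010)²·(3.9×10⁻⁴)) = 1.7
Q = 1.7 < Keq = 21: net forward reaction.

NO, O₂ (reactants)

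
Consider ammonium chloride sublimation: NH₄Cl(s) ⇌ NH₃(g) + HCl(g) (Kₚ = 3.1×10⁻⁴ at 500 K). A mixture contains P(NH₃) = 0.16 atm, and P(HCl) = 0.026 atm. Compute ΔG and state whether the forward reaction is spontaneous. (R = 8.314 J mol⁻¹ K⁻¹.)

(NH₄Cl is a pure solid — omitted from Qₚ.)
Qₚ = P(NH₃)·P(HCl) = (0.16)·(0.026) = 0.00416
ΔG = RT ln(Qₚ/Kₚ) = (8.314 J mol⁻¹ K⁻¹)(500 K) × ln(0.00416/3.1×10⁻⁴)
   = (4.157 kJ/mol)(2.597) = 10.8 kJ/mol
ΔG > 0, so the forward reaction is non-spontaneous (proceeds in reverse).

ΔG = 10.8 kJ/mol; the forward reaction is non-spontaneous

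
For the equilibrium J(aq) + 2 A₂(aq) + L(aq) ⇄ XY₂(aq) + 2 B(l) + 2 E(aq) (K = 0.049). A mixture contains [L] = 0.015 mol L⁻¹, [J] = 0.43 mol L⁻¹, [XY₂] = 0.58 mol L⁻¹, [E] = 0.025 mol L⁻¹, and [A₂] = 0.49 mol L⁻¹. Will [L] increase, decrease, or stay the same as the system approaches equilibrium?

(B is a pure liquid — omitted from Q.)
Q = [XY₂]·[E]² / ([J]·[A₂]²·[L]) = (0.58)·(0.025)² / ((0.43)·(0.49)²·(0.015)) = 0.23
Q = 0.23 > K = 0.049: net reverse reaction.
L is a reactant, so it increases.

increase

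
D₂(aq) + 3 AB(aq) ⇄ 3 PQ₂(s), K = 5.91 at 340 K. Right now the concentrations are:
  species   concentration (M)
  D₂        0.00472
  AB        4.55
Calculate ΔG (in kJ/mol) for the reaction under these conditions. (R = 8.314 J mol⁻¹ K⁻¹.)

ΔG = -2.73 kJ/mol

(PQ₂ is a pure solid — omitted from Q.)
Q = 1 / ([D₂]·[AB]³) = 1 / ((0.00472)·(4.55)³) = 2.25
ΔG = RT ln(Q/K) = (8.314 J mol⁻¹ K⁻¹)(340 K) × ln(2.25/5.91)
   = (2.827 kJ/mol)(-0.9657) = -2.73 kJ/mol
ΔG < 0, so the forward reaction is spontaneous (proceeds forward).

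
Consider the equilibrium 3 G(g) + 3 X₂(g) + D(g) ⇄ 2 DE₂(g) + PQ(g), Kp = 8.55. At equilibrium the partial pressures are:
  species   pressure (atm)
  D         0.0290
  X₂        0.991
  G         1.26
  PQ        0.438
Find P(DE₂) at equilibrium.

At equilibrium, Kp = P(DE₂)²·P(PQ) / (P(G)³·P(X₂)³·P(D)) = 8.55.
(P(DE₂))²·(0.438) / ((1.26)³·(0.991)³·(0.0290)) = 8.55
P(DE₂)² = 1.10 ⇒ P(DE₂) = 1.05 atm

P(DE₂) = 1.05 atm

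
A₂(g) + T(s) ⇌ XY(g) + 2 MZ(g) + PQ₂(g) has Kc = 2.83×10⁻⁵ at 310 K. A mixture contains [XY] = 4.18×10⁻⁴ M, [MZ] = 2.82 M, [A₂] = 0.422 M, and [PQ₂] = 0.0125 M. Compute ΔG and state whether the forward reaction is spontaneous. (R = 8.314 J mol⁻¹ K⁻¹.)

(T is a pure solid — omitted from Qc.)
Qc = [XY]·[MZ]²·[PQ₂] / [A₂] = (4.18×10⁻⁴)·(2.82)²·(0.0125) / (0.422) = 9.85×10⁻⁵
ΔG = RT ln(Qc/Kc) = (8.314 J mol⁻¹ K⁻¹)(310 K) × ln(9.85×10⁻⁵/2.83×10⁻⁵)
   = (2.577 kJ/mol)(1.247) = 3.21 kJ/mol
ΔG > 0, so the forward reaction is non-spontaneous (proceeds in reverse).

ΔG = 3.21 kJ/mol; the forward reaction is non-spontaneous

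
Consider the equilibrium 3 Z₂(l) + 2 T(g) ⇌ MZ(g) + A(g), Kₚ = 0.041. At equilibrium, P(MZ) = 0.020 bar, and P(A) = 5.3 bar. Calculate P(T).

(Z₂ is a pure liquid — omitted from Kₚ.)
At equilibrium, Kₚ = P(MZ)·P(A) / P(T)² = 0.041.
(0.020)·(5.3) / (P(T))² = 0.041
P(T)² = 2.59 ⇒ P(T) = 1.6 bar

P(T) = 1.6 bar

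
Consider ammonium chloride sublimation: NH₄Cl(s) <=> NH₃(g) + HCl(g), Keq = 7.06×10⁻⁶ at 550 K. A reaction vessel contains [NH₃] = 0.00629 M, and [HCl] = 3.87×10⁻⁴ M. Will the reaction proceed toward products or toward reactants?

(NH₄Cl is a pure solid — omitted from Q.)
Q = [NH₃]·[HCl] = (0.00629)·(3.87×10⁻⁴) = 2.43×10⁻⁶
Q = 2.43×10⁻⁶ < Keq = 7.06×10⁻⁶, so the forward reaction proceeds.

forward (toward products)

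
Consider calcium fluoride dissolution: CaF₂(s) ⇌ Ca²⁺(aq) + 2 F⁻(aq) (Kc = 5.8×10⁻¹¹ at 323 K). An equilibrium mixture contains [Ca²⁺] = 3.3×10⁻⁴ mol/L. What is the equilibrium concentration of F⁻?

(CaF₂ is a pure solid — omitted from Kc.)
At equilibrium, Kc = [Ca²⁺]·[F⁻]² = 5.8×10⁻¹¹.
(3.3×10⁻⁴)·([F⁻])² = 5.8×10⁻¹¹
[F⁻]² = 1.76×10⁻⁷ ⇒ [F⁻] = 4.2×10⁻⁴ mol/L

[F⁻] = 4.2×10⁻⁴ mol/L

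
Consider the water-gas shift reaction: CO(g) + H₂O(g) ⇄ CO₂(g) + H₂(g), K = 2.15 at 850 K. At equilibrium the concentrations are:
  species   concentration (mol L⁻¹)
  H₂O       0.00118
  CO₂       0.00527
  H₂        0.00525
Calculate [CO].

At equilibrium, K = [CO₂]·[H₂] / ([CO]·[H₂O]) = 2.15.
(0.00527)·(0.00525) / (([CO])·(0.00118)) = 2.15
[CO] = 0.0109 mol L⁻¹

[CO] = 0.0109 mol L⁻¹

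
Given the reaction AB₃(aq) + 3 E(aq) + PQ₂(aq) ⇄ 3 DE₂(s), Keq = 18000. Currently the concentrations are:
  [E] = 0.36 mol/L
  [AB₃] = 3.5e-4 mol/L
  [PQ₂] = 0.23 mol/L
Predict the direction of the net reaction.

(DE₂ is a pure solid — omitted from Q.)
Q = 1 / ([AB₃]·[E]³·[PQ₂]) = 1 / ((3.5e-4)·(0.36)³·(0.23)) = 2.7e5
Q = 2.7e5 > Keq = 18000, so the reverse reaction proceeds.

reverse (toward reactants)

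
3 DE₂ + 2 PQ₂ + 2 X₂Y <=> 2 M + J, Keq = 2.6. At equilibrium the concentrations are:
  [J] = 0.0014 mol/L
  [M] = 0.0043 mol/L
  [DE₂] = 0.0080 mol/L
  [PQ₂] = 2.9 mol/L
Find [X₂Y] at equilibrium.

[X₂Y] = 0.048 mol/L

At equilibrium, Keq = [M]²·[J] / ([DE₂]³·[PQ₂]²·[X₂Y]²) = 2.6.
(0.0043)²·(0.0014) / ((0.0080)³·(2.9)²·([X₂Y])²) = 2.6
[X₂Y]² = 0.00231 ⇒ [X₂Y] = 0.048 mol/L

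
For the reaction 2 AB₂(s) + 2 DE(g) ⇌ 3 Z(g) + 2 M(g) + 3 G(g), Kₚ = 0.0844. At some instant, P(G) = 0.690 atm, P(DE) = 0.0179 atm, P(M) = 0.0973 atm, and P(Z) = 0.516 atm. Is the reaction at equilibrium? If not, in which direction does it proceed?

(AB₂ is a pure solid — omitted from Qₚ.)
Qₚ = P(Z)³·P(M)²·P(G)³ / P(DE)² = (0.516)³·(0.0973)²·(0.690)³ / (0.0179)² = 1.33
Qₚ = 1.33 > Kₚ = 0.0844, so the reverse reaction proceeds.

toward reactants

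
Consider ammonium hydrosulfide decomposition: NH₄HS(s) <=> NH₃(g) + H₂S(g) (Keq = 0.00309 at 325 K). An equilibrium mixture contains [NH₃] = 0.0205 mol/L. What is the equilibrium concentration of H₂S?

(NH₄HS is a pure solid — omitted from Keq.)
At equilibrium, Keq = [NH₃]·[H₂S] = 0.00309.
(0.0205)·([H₂S]) = 0.00309
[H₂S] = 0.151 mol/L

[H₂S] = 0.151 mol/L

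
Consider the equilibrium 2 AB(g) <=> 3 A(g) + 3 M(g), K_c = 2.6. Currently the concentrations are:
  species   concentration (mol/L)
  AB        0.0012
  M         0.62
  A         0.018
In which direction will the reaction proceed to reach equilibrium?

toward products

Q_c = [A]³·[M]³ / [AB]² = (0.018)³·(0.62)³ / (0.0012)² = 0.97
Q_c = 0.97 < K_c = 2.6, so the forward reaction proceeds.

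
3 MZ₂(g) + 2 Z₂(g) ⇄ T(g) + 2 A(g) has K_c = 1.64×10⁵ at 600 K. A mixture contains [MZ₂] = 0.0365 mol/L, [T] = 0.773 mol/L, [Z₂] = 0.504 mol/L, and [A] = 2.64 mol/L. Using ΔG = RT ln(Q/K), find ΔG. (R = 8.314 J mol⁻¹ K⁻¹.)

ΔG = 4.88 kJ/mol

Q_c = [T]·[A]² / ([MZ₂]³·[Z₂]²) = (0.773)·(2.64)² / ((0.0365)³·(0.504)²) = 4.36×10⁵
ΔG = RT ln(Q_c/K_c) = (8.314 J mol⁻¹ K⁻¹)(600 K) × ln(4.36×10⁵/1.64×10⁵)
   = (4.988 kJ/mol)(0.9778) = 4.88 kJ/mol
ΔG > 0, so the forward reaction is non-spontaneous (proceeds in reverse).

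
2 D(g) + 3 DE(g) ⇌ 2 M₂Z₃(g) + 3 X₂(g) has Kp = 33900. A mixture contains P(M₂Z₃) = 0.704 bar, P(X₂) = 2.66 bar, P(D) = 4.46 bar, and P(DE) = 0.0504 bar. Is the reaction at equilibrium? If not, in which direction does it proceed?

Qp = P(M₂Z₃)²·P(X₂)³ / (P(D)²·P(DE)³) = (0.704)²·(2.66)³ / ((4.46)²·(0.0504)³) = 3660
Qp = 3660 < Kp = 33900, so the forward reaction proceeds.

in the forward direction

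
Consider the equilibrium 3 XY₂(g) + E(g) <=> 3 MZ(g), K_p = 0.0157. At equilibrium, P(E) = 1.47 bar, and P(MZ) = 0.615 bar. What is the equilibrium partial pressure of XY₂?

P(XY₂) = 2.16 bar

At equilibrium, K_p = P(MZ)³ / (P(XY₂)³·P(E)) = 0.0157.
(0.615)³ / ((P(XY₂))³·(1.47)) = 0.0157
P(XY₂)³ = 10.1 ⇒ P(XY₂) = 2.16 bar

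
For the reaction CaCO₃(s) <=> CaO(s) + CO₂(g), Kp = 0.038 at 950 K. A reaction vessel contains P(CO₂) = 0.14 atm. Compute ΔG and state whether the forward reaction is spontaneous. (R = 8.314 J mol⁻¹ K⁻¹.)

(CaCO₃, CaO are pure solids — omitted from Qp.)
Qp = P(CO₂) = 0.140
ΔG = RT ln(Qp/Kp) = (8.314 J mol⁻¹ K⁻¹)(950 K) × ln(0.140/0.038)
   = (7.898 kJ/mol)(1.304) = 10.3 kJ/mol
ΔG > 0, so the forward reaction is non-spontaneous (proceeds in reverse).

ΔG = 10.3 kJ/mol; the forward reaction is non-spontaneous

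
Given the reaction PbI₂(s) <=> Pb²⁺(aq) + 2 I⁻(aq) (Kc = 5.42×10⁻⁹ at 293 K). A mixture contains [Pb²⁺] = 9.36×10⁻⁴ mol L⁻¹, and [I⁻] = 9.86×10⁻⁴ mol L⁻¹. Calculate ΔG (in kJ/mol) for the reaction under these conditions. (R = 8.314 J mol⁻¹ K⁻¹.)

ΔG = -4.35 kJ/mol

(PbI₂ is a pure solid — omitted from Qc.)
Qc = [Pb²⁺]·[I⁻]² = (9.36×10⁻⁴)·(9.86×10⁻⁴)² = 9.10×10⁻¹⁰
ΔG = RT ln(Qc/Kc) = (8.314 J mol⁻¹ K⁻¹)(293 K) × ln(9.10×10⁻¹⁰/5.42×10⁻⁹)
   = (2.436 kJ/mol)(-1.784) = -4.35 kJ/mol
ΔG < 0, so the forward reaction is spontaneous (proceeds forward).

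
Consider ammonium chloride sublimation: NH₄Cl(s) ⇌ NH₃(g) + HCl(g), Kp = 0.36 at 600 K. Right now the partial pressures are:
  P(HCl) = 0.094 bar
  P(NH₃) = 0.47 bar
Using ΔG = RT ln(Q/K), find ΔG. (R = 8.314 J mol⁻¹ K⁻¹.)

(NH₄Cl is a pure solid — omitted from Qp.)
Qp = P(NH₃)·P(HCl) = (0.47)·(0.094) = 0.0442
ΔG = RT ln(Qp/Kp) = (8.314 J mol⁻¹ K⁻¹)(600 K) × ln(0.0442/0.36)
   = (4.988 kJ/mol)(-2.097) = -10.5 kJ/mol
ΔG < 0, so the forward reaction is spontaneous (proceeds forward).

ΔG = -10.5 kJ/mol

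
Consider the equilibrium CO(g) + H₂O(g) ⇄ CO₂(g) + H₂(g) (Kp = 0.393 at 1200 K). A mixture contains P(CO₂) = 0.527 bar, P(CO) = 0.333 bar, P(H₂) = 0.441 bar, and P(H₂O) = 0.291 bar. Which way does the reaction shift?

Qp = P(CO₂)·P(H₂) / (P(CO)·P(H₂O)) = (0.527)·(0.441) / ((0.333)·(0.291)) = 2.40
Qp = 2.40 > Kp = 0.393, so the reverse reaction proceeds.

reverse (toward reactants)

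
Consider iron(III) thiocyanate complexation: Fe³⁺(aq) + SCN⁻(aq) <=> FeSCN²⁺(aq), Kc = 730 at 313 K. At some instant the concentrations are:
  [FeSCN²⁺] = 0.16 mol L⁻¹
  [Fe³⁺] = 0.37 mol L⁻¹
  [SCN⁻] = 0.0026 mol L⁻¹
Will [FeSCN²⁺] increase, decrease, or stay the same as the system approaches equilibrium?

Qc = [FeSCN²⁺] / ([Fe³⁺]·[SCN⁻]) = (0.16) / ((0.37)·(0.0026)) = 170
Qc = 170 < Kc = 730: net forward reaction.
FeSCN²⁺ is a product, so it increases.

increase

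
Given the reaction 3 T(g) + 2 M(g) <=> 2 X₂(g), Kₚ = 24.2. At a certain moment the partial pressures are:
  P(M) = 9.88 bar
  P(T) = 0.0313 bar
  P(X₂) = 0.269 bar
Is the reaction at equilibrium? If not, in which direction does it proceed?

neither direction; the system is at equilibrium

Qₚ = P(X₂)² / (P(T)³·P(M)²) = (0.269)² / ((0.0313)³·(9.88)²) = 24.2
Qₚ = 24.2 = Kₚ, so the system is already at equilibrium.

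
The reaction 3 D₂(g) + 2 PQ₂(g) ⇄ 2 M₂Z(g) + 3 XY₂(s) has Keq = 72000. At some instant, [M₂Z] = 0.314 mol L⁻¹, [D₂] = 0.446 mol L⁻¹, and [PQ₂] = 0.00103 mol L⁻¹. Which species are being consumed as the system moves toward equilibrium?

M₂Z, XY₂ (products)

(XY₂ is a pure solid — omitted from Q.)
Q = [M₂Z]² / ([D₂]³·[PQ₂]²) = (0.314)² / ((0.446)³·(0.00103)²) = 1.05e6
Q = 1.05e6 > Keq = 72000: net reverse reaction.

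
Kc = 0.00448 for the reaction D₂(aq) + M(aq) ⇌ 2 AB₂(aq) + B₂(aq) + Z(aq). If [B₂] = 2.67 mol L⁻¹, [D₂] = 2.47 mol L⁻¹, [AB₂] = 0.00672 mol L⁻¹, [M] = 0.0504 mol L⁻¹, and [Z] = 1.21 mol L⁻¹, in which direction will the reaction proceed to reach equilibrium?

in the forward direction

Qc = [AB₂]²·[B₂]·[Z] / ([D₂]·[M]) = (0.00672)²·(2.67)·(1.21) / ((2.47)·(0.0504)) = 0.00117
Qc = 0.00117 < Kc = 0.00448, so the forward reaction proceeds.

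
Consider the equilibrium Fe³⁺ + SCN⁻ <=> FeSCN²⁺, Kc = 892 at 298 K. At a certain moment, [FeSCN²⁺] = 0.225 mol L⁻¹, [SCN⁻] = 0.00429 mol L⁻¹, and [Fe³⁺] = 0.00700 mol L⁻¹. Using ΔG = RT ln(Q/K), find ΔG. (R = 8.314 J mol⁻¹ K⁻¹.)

ΔG = 5.27 kJ/mol

Qc = [FeSCN²⁺] / ([Fe³⁺]·[SCN⁻]) = (0.225) / ((0.00700)·(0.00429)) = 7490
ΔG = RT ln(Qc/Kc) = (8.314 J mol⁻¹ K⁻¹)(298 K) × ln(7490/892)
   = (2.478 kJ/mol)(2.128) = 5.27 kJ/mol
ΔG > 0, so the forward reaction is non-spontaneous (proceeds in reverse).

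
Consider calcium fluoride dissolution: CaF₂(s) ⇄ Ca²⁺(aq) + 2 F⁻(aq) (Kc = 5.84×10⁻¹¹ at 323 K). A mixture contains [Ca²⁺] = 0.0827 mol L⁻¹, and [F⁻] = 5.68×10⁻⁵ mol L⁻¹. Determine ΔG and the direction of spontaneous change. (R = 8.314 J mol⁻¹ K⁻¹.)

(CaF₂ is a pure solid — omitted from Qc.)
Qc = [Ca²⁺]·[F⁻]² = (0.0827)·(5.68×10⁻⁵)² = 2.67×10⁻¹⁰
ΔG = RT ln(Qc/Kc) = (8.314 J mol⁻¹ K⁻¹)(323 K) × ln(2.67×10⁻¹⁰/5.84×10⁻¹¹)
   = (2.685 kJ/mol)(1.520) = 4.08 kJ/mol
ΔG > 0, so the forward reaction is non-spontaneous (proceeds in reverse).

ΔG = 4.08 kJ/mol; the forward reaction is non-spontaneous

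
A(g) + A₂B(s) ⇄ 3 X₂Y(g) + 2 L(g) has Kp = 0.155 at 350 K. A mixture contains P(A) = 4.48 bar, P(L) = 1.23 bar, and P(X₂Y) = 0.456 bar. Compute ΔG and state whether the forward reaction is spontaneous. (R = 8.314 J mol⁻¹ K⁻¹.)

(A₂B is a pure solid — omitted from Qp.)
Qp = P(X₂Y)³·P(L)² / P(A) = (0.456)³·(1.23)² / (4.48) = 0.0320
ΔG = RT ln(Qp/Kp) = (8.314 J mol⁻¹ K⁻¹)(350 K) × ln(0.0320/0.155)
   = (2.910 kJ/mol)(-1.578) = -4.59 kJ/mol
ΔG < 0, so the forward reaction is spontaneous (proceeds forward).

ΔG = -4.59 kJ/mol; the forward reaction is spontaneous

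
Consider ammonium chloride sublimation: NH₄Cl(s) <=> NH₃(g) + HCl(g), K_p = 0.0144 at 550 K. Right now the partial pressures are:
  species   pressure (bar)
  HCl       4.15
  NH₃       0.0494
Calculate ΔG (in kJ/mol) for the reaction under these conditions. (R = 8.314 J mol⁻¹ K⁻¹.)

ΔG = 12.1 kJ/mol

(NH₄Cl is a pure solid — omitted from Q_p.)
Q_p = P(NH₃)·P(HCl) = (0.0494)·(4.15) = 0.205
ΔG = RT ln(Q_p/K_p) = (8.314 J mol⁻¹ K⁻¹)(550 K) × ln(0.205/0.0144)
   = (4.573 kJ/mol)(2.656) = 12.1 kJ/mol
ΔG > 0, so the forward reaction is non-spontaneous (proceeds in reverse).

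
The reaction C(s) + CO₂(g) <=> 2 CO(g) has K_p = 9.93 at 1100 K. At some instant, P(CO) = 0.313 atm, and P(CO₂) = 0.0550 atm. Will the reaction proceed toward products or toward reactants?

(C is a pure solid — omitted from Q_p.)
Q_p = P(CO)² / P(CO₂) = (0.313)² / (0.0550) = 1.78
Q_p = 1.78 < K_p = 9.93, so the forward reaction proceeds.

forward (toward products)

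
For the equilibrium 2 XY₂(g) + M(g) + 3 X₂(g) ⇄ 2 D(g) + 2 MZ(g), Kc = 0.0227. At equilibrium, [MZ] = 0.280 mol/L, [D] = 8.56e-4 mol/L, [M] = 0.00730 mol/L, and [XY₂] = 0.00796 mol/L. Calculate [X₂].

At equilibrium, Kc = [D]²·[MZ]² / ([XY₂]²·[M]·[X₂]³) = 0.0227.
(8.56e-4)²·(0.280)² / ((0.00796)²·(0.00730)·([X₂])³) = 0.0227
[X₂]³ = 5.47 ⇒ [X₂] = 1.76 mol/L

[X₂] = 1.76 mol/L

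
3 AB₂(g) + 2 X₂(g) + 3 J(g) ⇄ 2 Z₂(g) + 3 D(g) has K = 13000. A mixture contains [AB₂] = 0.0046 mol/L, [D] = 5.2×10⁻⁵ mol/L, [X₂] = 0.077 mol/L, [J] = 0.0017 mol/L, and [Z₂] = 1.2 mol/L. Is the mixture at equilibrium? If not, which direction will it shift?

Q = [Z₂]²·[D]³ / ([AB₂]³·[X₂]²·[J]³) = (1.2)²·(5.2×10⁻⁵)³ / ((0.0046)³·(0.077)²·(0.0017)³) = 71000
Q = 71000 > K = 13000: net reverse reaction.

no; Q > K, reaction proceeds in reverse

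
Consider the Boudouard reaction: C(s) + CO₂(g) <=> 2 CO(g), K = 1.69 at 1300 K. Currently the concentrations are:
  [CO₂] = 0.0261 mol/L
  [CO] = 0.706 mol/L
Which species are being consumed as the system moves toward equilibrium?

(C is a pure solid — omitted from Q.)
Q = [CO]² / [CO₂] = (0.706)² / (0.0261) = 19.1
Q = 19.1 > K = 1.69: net reverse reaction.

CO (products)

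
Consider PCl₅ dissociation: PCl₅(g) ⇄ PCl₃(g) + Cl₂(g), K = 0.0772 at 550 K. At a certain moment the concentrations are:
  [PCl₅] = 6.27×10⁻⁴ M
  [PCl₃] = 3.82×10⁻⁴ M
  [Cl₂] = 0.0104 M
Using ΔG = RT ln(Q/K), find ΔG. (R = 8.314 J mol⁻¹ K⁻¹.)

Q = [PCl₃]·[Cl₂] / [PCl₅] = (3.82×10⁻⁴)·(0.0104) / (6.27×10⁻⁴) = 0.00634
ΔG = RT ln(Q/K) = (8.314 J mol⁻¹ K⁻¹)(550 K) × ln(0.00634/0.0772)
   = (4.573 kJ/mol)(-2.500) = -11.4 kJ/mol
ΔG < 0, so the forward reaction is spontaneous (proceeds forward).

ΔG = -11.4 kJ/mol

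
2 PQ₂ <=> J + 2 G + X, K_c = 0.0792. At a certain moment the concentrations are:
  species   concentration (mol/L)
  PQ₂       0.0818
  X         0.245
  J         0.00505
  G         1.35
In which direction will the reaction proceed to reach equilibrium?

toward reactants

Q_c = [J]·[G]²·[X] / [PQ₂]² = (0.00505)·(1.35)²·(0.245) / (0.0818)² = 0.337
Q_c = 0.337 > K_c = 0.0792, so the reverse reaction proceeds.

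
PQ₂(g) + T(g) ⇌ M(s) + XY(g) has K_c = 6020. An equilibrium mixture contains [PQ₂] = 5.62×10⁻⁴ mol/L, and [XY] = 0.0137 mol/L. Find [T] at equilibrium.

(M is a pure solid — omitted from K_c.)
At equilibrium, K_c = [XY] / ([PQ₂]·[T]) = 6020.
(0.0137) / ((5.62×10⁻⁴)·([T])) = 6020
[T] = 0.00405 mol/L

[T] = 0.00405 mol/L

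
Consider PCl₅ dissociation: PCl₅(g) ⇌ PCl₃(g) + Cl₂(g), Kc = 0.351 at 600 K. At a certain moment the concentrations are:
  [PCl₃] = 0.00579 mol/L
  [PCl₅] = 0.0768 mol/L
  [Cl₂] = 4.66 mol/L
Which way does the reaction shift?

no net change (already at equilibrium)

Qc = [PCl₃]·[Cl₂] / [PCl₅] = (0.00579)·(4.66) / (0.0768) = 0.351
Qc = 0.351 = Kc, so the system is already at equilibrium.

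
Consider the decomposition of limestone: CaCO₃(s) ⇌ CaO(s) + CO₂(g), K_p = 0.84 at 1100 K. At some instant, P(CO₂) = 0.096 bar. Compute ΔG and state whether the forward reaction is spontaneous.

(CaCO₃, CaO are pure solids — omitted from Q_p.)
Q_p = P(CO₂) = 0.0960
ΔG = RT ln(Q_p/K_p) = (8.314 J mol⁻¹ K⁻¹)(1100 K) × ln(0.0960/0.84)
   = (9.145 kJ/mol)(-2.169) = -19.8 kJ/mol
ΔG < 0, so the forward reaction is spontaneous (proceeds forward).

ΔG = -19.8 kJ/mol; the forward reaction is spontaneous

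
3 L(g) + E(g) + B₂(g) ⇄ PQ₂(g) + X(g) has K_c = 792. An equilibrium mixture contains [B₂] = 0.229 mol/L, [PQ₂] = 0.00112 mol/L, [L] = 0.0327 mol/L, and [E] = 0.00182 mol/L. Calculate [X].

At equilibrium, K_c = [PQ₂]·[X] / ([L]³·[E]·[B₂]) = 792.
(0.00112)·([X]) / ((0.0327)³·(0.00182)·(0.229)) = 792
[X] = 0.0103 mol/L

[X] = 0.0103 mol/L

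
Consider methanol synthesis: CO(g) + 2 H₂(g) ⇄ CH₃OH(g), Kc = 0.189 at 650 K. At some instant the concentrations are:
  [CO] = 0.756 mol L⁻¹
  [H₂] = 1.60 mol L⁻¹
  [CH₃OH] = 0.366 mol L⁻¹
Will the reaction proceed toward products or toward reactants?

Qc = [CH₃OH] / ([CO]·[H₂]²) = (0.366) / ((0.756)·(1.60)²) = 0.189
Qc = 0.189 = Kc, so the system is already at equilibrium.

no net change (already at equilibrium)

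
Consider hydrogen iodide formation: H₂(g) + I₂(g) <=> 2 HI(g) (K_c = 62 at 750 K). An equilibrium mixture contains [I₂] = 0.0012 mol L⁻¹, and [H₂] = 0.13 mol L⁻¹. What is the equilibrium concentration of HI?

At equilibrium, K_c = [HI]² / ([H₂]·[I₂]) = 62.
([HI])² / ((0.13)·(0.0012)) = 62
[HI]² = 0.00967 ⇒ [HI] = 0.098 mol L⁻¹

[HI] = 0.098 mol L⁻¹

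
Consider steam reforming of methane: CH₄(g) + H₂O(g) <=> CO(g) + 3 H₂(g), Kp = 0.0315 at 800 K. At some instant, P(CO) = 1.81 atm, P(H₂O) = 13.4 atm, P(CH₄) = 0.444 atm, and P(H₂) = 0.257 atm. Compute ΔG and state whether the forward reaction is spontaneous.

Qp = P(CO)·P(H₂)³ / (P(CH₄)·P(H₂O)) = (1.81)·(0.257)³ / ((0.444)·(13.4)) = 0.00516
ΔG = RT ln(Qp/Kp) = (8.314 J mol⁻¹ K⁻¹)(800 K) × ln(0.00516/0.0315)
   = (6.651 kJ/mol)(-1.809) = -12.0 kJ/mol
ΔG < 0, so the forward reaction is spontaneous (proceeds forward).

ΔG = -12.0 kJ/mol; the forward reaction is spontaneous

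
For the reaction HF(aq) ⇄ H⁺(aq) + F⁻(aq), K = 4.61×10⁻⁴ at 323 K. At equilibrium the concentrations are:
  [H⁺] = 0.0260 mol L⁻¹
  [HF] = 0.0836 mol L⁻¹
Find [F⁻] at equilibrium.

[F⁻] = 0.00148 mol L⁻¹

At equilibrium, K = [H⁺]·[F⁻] / [HF] = 4.61×10⁻⁴.
(0.0260)·([F⁻]) / (0.0836) = 4.61×10⁻⁴
[F⁻] = 0.00148 mol L⁻¹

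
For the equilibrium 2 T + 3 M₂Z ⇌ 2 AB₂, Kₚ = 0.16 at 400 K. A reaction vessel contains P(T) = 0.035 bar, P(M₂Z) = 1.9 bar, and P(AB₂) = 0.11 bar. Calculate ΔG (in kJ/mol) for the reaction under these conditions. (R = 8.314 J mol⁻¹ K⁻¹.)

Qₚ = P(AB₂)² / (P(T)²·P(M₂Z)³) = (0.11)² / ((0.035)²·(1.9)³) = 1.44
ΔG = RT ln(Qₚ/Kₚ) = (8.314 J mol⁻¹ K⁻¹)(400 K) × ln(1.44/0.16)
   = (3.326 kJ/mol)(2.197) = 7.31 kJ/mol
ΔG > 0, so the forward reaction is non-spontaneous (proceeds in reverse).

ΔG = 7.31 kJ/mol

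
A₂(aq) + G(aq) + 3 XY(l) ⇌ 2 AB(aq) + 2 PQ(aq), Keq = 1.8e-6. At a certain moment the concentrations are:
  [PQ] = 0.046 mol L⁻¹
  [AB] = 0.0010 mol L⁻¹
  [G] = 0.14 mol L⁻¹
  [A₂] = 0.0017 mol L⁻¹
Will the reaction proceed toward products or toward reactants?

reverse (toward reactants)

(XY is a pure liquid — omitted from Q.)
Q = [AB]²·[PQ]² / ([A₂]·[G]) = (0.0010)²·(0.046)² / ((0.0017)·(0.14)) = 8.9e-6
Q = 8.9e-6 > Keq = 1.8e-6, so the reverse reaction proceeds.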